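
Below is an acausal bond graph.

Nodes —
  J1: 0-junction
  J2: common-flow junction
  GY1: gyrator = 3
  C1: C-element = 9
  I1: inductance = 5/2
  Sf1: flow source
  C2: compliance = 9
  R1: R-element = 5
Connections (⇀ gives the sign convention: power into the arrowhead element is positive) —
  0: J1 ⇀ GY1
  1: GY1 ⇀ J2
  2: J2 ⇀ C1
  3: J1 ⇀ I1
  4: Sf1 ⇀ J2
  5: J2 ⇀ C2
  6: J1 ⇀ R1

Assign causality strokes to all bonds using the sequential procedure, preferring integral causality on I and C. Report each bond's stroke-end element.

β0 →J1
β1 →J2
β2 →J2
β3 →I1
β4 →Sf1
β5 →J2
β6 →R1

#4 |Sf1  (Sf1 (Sf) sets flow on bond)
#1 |J2  (common-f at J2 fixed by 4)
#2 |J2  (1-jn J2 has f-setter on 4)
#5 |J2  (common-f at J2 fixed by 4)
#0 |J1  (GY GY1: same side as bond 1)
#3 |I1  (0-jn J1 has e-setter on 0)
#6 |R1  (common-e at J1 fixed by 0)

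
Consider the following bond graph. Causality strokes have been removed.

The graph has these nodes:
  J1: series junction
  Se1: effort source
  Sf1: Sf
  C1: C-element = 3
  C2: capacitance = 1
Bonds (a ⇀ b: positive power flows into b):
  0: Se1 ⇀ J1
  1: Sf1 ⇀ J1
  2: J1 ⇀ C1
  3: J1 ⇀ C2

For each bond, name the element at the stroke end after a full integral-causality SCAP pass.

#0 stroke at J1  (Se1: effort source, stroke at far end)
#1 stroke at Sf1  (source Sf1 imposes f)
#2 stroke at J1  (J1: bond 1 brought flow, rest push out)
#3 stroke at J1  (common-f at J1 fixed by 1)

#0 →J1
#1 →Sf1
#2 →J1
#3 →J1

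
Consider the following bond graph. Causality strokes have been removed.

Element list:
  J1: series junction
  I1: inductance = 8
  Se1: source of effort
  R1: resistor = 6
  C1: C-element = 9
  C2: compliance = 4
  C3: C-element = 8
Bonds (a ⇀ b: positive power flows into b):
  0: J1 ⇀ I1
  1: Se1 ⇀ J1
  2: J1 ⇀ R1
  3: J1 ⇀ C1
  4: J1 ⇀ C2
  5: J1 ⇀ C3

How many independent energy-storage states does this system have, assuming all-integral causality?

4  (C1, C2, C3, I1 all integral)

b1 stroke at J1  (Se1 fixes effort; stroke away)
b0 stroke at I1  (prefer integral on I1)
b2 stroke at J1  (J1 flow already set via bond 0)
b3 stroke at J1  (common-f at J1 fixed by 0)
b4 stroke at J1  (common-f at J1 fixed by 0)
b5 stroke at J1  (1-jn J1 has f-setter on 0)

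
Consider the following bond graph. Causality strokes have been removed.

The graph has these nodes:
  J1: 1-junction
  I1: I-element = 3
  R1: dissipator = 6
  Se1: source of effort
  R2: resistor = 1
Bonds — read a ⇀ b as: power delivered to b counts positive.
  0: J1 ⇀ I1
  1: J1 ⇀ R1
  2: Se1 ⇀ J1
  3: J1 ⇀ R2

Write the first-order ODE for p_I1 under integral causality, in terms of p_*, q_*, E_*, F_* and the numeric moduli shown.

dp_I1/dt = E_Se1 - 7*p_I1/3

#2 →J1  (source Se1 imposes e)
#0 →I1  (prefer integral on I1)
#1 →J1  (1-jn J1 has f-setter on 0)
#3 →J1  (1-jn J1 has f-setter on 0)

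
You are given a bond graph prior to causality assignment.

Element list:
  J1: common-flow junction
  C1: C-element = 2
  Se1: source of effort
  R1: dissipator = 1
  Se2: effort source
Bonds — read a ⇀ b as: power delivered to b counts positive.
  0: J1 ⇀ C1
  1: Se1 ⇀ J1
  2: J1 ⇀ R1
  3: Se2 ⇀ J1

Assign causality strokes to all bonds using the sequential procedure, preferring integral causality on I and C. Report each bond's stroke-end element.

#1 →J1  (source Se1 imposes e)
#3 →J1  (Se2 (Se) sets effort on bond)
#0 →J1  (prefer integral on C1)
#2 →R1  (J1 needs exactly one f-in)

b0 →J1
b1 →J1
b2 →R1
b3 →J1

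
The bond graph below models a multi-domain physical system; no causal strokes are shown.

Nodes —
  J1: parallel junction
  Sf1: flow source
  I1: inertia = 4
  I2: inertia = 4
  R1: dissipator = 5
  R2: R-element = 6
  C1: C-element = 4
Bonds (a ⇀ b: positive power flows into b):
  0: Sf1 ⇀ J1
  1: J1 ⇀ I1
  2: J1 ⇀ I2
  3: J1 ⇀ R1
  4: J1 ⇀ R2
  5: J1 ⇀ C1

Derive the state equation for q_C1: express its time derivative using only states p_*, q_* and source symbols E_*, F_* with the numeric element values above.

dq_C1/dt = F_Sf1 - p_I1/4 - p_I2/4 - 11*q_C1/120

β0 →Sf1  (Sf1: flow source, stroke at near end)
β1 →I1  (I1 integral (f out))
β2 →I2  (prefer integral on I2)
β5 →J1  (prefer integral on C1)
β3 →R1  (J1 effort already set via bond 5)
β4 →R2  (J1: bond 5 brought effort, rest push out)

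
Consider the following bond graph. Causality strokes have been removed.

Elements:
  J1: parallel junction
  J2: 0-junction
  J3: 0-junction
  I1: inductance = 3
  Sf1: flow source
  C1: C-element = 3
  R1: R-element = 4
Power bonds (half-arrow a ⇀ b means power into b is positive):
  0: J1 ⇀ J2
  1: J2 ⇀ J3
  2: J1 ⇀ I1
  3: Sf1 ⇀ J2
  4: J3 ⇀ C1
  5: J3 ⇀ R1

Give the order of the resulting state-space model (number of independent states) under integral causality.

bond 3 →Sf1  (Sf1 (Sf) sets flow on bond)
bond 2 →I1  (I1 integral (f out))
bond 0 →J1  (only one effort-in slot at J1)
bond 1 →J2  (only one effort-in slot at J2)
bond 4 →J3  (prefer integral on C1)
bond 5 →R1  (0-jn J3 has e-setter on 4)

2  (C1, I1 all integral)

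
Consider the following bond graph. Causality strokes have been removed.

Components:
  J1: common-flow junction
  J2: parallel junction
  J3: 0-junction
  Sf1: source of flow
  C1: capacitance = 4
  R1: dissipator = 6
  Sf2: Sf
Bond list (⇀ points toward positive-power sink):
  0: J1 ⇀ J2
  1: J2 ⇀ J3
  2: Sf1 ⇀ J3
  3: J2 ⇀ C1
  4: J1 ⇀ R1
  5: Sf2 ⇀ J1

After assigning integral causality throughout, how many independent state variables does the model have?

b2 stroke→Sf1  (Sf1 (Sf) sets flow on bond)
b5 stroke→Sf2  (Sf2: flow source, stroke at near end)
b0 stroke→J1  (J1 flow already set via bond 5)
b4 stroke→J1  (J1: bond 5 brought flow, rest push out)
b1 stroke→J3  (only one effort-in slot at J3)
b3 stroke→J2  (J2: last free bond brings effort in)

1  (C1 all integral)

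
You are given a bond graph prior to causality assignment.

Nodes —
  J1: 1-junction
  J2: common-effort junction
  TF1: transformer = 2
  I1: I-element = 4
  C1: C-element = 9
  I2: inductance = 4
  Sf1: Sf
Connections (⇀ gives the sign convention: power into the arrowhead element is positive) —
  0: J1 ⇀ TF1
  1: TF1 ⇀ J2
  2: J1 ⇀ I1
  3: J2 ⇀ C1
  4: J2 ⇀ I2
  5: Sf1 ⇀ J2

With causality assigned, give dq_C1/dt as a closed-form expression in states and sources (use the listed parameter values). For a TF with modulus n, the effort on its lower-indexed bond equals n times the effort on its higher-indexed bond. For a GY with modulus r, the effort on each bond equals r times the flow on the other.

b5 |Sf1  (Sf1 (Sf) sets flow on bond)
b2 |I1  (prefer integral on I1)
b0 |J1  (common-f at J1 fixed by 2)
b1 |TF1  (TF1: transformer flips bond 0)
b3 |J2  (C1 outputs effort q/C1)
b4 |I2  (common-e at J2 fixed by 3)

dq_C1/dt = F_Sf1 + p_I1/2 - p_I2/4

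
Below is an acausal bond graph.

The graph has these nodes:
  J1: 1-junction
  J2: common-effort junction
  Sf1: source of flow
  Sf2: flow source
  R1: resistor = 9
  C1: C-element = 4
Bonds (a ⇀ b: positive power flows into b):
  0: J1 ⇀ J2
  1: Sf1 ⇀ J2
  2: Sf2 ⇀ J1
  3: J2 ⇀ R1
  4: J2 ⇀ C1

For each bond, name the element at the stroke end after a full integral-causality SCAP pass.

#1 →Sf1  (Sf1 (Sf) sets flow on bond)
#2 →Sf2  (Sf2 fixes flow; stroke at Sf2)
#0 →J1  (1-jn J1 has f-setter on 2)
#4 →J2  (C1 outputs effort q/C1)
#3 →R1  (common-e at J2 fixed by 4)

b0 |J1
b1 |Sf1
b2 |Sf2
b3 |R1
b4 |J2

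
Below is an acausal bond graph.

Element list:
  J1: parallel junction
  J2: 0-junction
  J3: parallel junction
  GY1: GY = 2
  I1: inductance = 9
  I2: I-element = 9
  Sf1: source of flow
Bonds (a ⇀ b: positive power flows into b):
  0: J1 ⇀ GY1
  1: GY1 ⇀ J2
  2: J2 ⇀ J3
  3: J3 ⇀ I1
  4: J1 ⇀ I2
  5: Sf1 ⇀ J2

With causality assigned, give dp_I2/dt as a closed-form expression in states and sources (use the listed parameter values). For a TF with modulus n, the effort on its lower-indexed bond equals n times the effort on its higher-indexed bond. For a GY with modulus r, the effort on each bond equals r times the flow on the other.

dp_I2/dt = -2*F_Sf1 + 2*p_I1/9

bond 5 |Sf1  (source Sf1 imposes f)
bond 3 |I1  (I1 outputs flow p/I1)
bond 2 |J3  (J3: last free bond brings effort in)
bond 1 |J2  (J2: last free bond brings effort in)
bond 0 |J1  (GY1 both-in/both-out from 1)
bond 4 |I2  (J1 effort already set via bond 0)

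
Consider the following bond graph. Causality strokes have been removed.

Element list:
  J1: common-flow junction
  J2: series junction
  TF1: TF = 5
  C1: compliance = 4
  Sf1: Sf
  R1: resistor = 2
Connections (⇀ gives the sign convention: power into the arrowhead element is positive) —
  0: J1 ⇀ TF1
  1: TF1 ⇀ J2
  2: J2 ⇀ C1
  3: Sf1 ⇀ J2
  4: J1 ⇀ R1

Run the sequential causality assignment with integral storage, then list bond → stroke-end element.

b3 stroke→Sf1  (Sf1 fixes flow; stroke at Sf1)
b1 stroke→J2  (J2: bond 3 brought flow, rest push out)
b2 stroke→J2  (1-jn J2 has f-setter on 3)
b0 stroke→TF1  (TF1 one-in-one-out from 1)
b4 stroke→J1  (J1: bond 0 brought flow, rest push out)

b0 |TF1
b1 |J2
b2 |J2
b3 |Sf1
b4 |J1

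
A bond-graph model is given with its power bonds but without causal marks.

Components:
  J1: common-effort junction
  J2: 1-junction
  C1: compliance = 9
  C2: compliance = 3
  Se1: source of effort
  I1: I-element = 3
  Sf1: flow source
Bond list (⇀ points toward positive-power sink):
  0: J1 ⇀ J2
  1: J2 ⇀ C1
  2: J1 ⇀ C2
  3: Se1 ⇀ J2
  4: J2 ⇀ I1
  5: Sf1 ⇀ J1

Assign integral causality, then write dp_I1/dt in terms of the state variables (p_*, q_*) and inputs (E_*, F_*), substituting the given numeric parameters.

β3 |J2  (Se1 fixes effort; stroke away)
β5 |Sf1  (Sf1 (Sf) sets flow on bond)
β1 |J2  (prefer integral on C1)
β2 |J1  (C2: C, integral causality)
β0 |J2  (common-e at J1 fixed by 2)
β4 |I1  (J2: last free bond brings flow in)

dp_I1/dt = E_Se1 - q_C1/9 + q_C2/3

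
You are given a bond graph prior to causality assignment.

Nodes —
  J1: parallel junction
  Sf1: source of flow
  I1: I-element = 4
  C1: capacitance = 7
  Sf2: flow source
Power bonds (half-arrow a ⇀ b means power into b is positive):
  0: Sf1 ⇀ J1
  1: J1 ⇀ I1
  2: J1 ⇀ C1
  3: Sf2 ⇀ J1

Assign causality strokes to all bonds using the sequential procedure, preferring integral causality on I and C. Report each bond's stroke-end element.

#0 |Sf1
#1 |I1
#2 |J1
#3 |Sf2

bond 0 |Sf1  (Sf1 fixes flow; stroke at Sf1)
bond 3 |Sf2  (Sf2 (Sf) sets flow on bond)
bond 1 |I1  (prefer integral on I1)
bond 2 |J1  (J1: last free bond brings effort in)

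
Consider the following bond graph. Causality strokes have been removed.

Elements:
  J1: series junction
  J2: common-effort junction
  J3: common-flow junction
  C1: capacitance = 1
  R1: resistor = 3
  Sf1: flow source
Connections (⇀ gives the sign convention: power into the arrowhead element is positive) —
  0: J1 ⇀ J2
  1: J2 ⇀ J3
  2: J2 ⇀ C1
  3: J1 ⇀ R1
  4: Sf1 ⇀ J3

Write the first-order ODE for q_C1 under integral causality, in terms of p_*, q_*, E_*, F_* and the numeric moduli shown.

dq_C1/dt = -F_Sf1 - q_C1/3

bond 4 stroke at Sf1  (source Sf1 imposes f)
bond 1 stroke at J3  (1-jn J3 has f-setter on 4)
bond 2 stroke at J2  (C1 integral (e out))
bond 0 stroke at J1  (J2 effort already set via bond 2)
bond 3 stroke at R1  (only one flow-in slot at J1)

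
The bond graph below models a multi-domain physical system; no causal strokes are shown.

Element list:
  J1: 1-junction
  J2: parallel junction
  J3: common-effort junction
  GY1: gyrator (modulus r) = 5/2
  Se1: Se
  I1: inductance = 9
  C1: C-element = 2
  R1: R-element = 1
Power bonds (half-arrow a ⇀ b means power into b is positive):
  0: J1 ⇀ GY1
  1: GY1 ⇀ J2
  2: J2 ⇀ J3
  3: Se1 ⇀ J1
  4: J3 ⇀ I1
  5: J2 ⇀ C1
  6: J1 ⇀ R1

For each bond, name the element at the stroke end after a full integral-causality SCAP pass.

#3 stroke at J1  (Se1: effort source, stroke at far end)
#4 stroke at I1  (I1: I, integral causality)
#2 stroke at J3  (only one effort-in slot at J3)
#5 stroke at J2  (C1 outputs effort q/C1)
#1 stroke at GY1  (common-e at J2 fixed by 5)
#0 stroke at GY1  (GY1: gyrator matches bond 1)
#6 stroke at J1  (1-jn J1 has f-setter on 0)

β0 →GY1
β1 →GY1
β2 →J3
β3 →J1
β4 →I1
β5 →J2
β6 →J1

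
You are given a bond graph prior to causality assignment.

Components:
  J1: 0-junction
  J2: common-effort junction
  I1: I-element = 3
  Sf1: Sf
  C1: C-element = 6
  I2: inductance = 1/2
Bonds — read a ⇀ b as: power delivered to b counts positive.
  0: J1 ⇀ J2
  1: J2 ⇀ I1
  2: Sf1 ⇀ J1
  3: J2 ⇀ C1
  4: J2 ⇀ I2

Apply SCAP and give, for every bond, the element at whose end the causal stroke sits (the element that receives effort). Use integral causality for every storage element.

bond 0 |J1
bond 1 |I1
bond 2 |Sf1
bond 3 |J2
bond 4 |I2

bond 2 stroke→Sf1  (Sf1 (Sf) sets flow on bond)
bond 0 stroke→J1  (J1 needs exactly one e-in)
bond 1 stroke→I1  (I1: I, integral causality)
bond 3 stroke→J2  (C1: C, integral causality)
bond 4 stroke→I2  (0-jn J2 has e-setter on 3)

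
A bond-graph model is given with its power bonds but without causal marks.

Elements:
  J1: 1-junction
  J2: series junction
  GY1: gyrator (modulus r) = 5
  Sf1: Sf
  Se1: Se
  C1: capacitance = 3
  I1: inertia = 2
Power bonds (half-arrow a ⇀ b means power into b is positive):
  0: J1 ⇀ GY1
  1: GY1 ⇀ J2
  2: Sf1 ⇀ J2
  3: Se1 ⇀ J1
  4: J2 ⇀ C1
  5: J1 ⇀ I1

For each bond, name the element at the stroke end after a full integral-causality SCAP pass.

b0 |J1
b1 |J2
b2 |Sf1
b3 |J1
b4 |J2
b5 |I1

#2 stroke at Sf1  (source Sf1 imposes f)
#3 stroke at J1  (Se1 fixes effort; stroke away)
#1 stroke at J2  (J2 flow already set via bond 2)
#4 stroke at J2  (common-f at J2 fixed by 2)
#0 stroke at J1  (GY1: gyrator matches bond 1)
#5 stroke at I1  (J1 needs exactly one f-in)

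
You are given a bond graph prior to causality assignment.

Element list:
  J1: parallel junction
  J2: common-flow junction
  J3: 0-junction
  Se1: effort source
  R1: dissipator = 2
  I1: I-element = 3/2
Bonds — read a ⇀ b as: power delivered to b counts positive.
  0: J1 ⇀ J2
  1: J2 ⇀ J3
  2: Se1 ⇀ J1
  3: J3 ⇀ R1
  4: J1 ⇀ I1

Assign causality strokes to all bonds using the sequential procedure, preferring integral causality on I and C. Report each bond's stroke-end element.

β2 stroke→J1  (Se1 (Se) sets effort on bond)
β0 stroke→J2  (J1 effort already set via bond 2)
β4 stroke→I1  (J1 effort already set via bond 2)
β1 stroke→J3  (J2: last free bond brings flow in)
β3 stroke→R1  (J3: bond 1 brought effort, rest push out)

β0 →J2
β1 →J3
β2 →J1
β3 →R1
β4 →I1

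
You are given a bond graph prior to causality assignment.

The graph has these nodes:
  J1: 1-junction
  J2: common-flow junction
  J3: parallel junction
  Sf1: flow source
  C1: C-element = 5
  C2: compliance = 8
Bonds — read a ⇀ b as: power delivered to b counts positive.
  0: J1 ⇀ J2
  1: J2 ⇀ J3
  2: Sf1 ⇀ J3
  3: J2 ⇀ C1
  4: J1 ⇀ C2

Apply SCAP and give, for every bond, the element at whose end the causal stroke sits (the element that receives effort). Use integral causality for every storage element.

#2 →Sf1  (source Sf1 imposes f)
#1 →J3  (closing 0-jn rule on J3)
#0 →J2  (J2: bond 1 brought flow, rest push out)
#3 →J2  (J2 flow already set via bond 1)
#4 →J1  (J1 flow already set via bond 0)

bond 0 stroke→J2
bond 1 stroke→J3
bond 2 stroke→Sf1
bond 3 stroke→J2
bond 4 stroke→J1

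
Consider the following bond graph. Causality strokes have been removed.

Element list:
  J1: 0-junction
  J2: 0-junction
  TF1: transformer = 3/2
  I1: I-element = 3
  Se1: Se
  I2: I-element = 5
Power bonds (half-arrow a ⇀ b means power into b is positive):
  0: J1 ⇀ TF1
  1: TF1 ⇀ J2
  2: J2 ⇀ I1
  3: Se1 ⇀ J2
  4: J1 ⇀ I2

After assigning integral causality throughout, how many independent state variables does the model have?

#3 stroke at J2  (source Se1 imposes e)
#1 stroke at TF1  (common-e at J2 fixed by 3)
#2 stroke at I1  (J2 effort already set via bond 3)
#0 stroke at J1  (TF1: transformer flips bond 1)
#4 stroke at I2  (J1 effort already set via bond 0)

2  (I1, I2 all integral)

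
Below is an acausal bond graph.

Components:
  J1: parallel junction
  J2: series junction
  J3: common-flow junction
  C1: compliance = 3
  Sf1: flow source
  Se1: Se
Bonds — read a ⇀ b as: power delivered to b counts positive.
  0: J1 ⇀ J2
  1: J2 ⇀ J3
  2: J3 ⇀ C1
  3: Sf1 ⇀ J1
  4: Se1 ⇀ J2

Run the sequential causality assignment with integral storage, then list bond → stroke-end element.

bond 0 stroke→J1
bond 1 stroke→J2
bond 2 stroke→J3
bond 3 stroke→Sf1
bond 4 stroke→J2

bond 3 stroke at Sf1  (Sf1: flow source, stroke at near end)
bond 4 stroke at J2  (Se1 fixes effort; stroke away)
bond 0 stroke at J1  (closing 0-jn rule on J1)
bond 1 stroke at J2  (J2 flow already set via bond 0)
bond 2 stroke at J3  (1-jn J3 has f-setter on 1)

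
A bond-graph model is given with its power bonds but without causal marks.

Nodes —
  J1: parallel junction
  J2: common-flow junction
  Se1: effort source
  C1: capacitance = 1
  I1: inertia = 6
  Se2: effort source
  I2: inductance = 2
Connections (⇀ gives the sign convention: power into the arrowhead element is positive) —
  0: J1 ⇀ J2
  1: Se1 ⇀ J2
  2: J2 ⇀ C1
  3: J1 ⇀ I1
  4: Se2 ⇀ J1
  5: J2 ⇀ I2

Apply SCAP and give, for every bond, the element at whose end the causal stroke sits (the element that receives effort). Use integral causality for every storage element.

b1 →J2  (Se1 (Se) sets effort on bond)
b4 →J1  (Se2 fixes effort; stroke away)
b0 →J2  (J1: bond 4 brought effort, rest push out)
b3 →I1  (J1: bond 4 brought effort, rest push out)
b2 →J2  (C1 integral (e out))
b5 →I2  (only one flow-in slot at J2)

bond 0 stroke at J2
bond 1 stroke at J2
bond 2 stroke at J2
bond 3 stroke at I1
bond 4 stroke at J1
bond 5 stroke at I2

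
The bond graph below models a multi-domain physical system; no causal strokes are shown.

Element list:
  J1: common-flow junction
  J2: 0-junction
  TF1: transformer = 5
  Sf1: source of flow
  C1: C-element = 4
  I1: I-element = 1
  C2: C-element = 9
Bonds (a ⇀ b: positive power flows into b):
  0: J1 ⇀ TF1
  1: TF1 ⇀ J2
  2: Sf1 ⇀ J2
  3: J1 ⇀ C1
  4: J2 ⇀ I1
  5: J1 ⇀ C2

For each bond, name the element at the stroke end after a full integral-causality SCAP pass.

β2 |Sf1  (Sf1 (Sf) sets flow on bond)
β3 |J1  (prefer integral on C1)
β4 |I1  (prefer integral on I1)
β1 |J2  (closing 0-jn rule on J2)
β0 |TF1  (TF1: transformer flips bond 1)
β5 |J1  (1-jn J1 has f-setter on 0)

β0 stroke→TF1
β1 stroke→J2
β2 stroke→Sf1
β3 stroke→J1
β4 stroke→I1
β5 stroke→J1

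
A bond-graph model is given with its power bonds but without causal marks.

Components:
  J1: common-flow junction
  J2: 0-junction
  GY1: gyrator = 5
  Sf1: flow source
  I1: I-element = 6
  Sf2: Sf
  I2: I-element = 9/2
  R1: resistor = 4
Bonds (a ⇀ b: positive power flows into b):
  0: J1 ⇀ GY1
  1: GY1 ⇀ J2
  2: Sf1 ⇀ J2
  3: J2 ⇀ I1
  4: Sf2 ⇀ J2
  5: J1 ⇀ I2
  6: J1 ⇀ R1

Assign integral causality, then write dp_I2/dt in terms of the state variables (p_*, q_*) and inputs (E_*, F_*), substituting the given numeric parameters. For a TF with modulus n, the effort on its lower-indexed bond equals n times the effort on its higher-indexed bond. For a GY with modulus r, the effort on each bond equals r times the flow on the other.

dp_I2/dt = 5*F_Sf1 + 5*F_Sf2 - 5*p_I1/6 - 8*p_I2/9

β2 |Sf1  (Sf1: flow source, stroke at near end)
β4 |Sf2  (source Sf2 imposes f)
β3 |I1  (I1 outputs flow p/I1)
β1 |J2  (closing 0-jn rule on J2)
β0 |J1  (GY1 both-in/both-out from 1)
β5 |I2  (I2 integral (f out))
β6 |J1  (J1 flow already set via bond 5)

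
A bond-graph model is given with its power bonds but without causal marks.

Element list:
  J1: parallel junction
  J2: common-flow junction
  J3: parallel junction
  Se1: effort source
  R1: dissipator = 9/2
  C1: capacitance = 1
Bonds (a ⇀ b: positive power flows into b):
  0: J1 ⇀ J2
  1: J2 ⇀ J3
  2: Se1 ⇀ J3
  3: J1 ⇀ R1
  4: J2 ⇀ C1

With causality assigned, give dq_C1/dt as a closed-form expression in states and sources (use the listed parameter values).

b2 →J3  (Se1 fixes effort; stroke away)
b1 →J2  (common-e at J3 fixed by 2)
b4 →J2  (C1 outputs effort q/C1)
b0 →J1  (J2: last free bond brings flow in)
b3 →R1  (J1: bond 0 brought effort, rest push out)

dq_C1/dt = -2*E_Se1/9 - 2*q_C1/9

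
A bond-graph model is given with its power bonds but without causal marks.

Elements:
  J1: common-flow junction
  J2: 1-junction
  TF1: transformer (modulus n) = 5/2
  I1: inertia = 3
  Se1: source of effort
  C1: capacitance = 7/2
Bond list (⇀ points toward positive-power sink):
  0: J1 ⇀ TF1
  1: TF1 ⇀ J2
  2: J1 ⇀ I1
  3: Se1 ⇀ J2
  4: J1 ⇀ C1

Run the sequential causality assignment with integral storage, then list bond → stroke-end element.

bond 0 stroke→J1
bond 1 stroke→TF1
bond 2 stroke→I1
bond 3 stroke→J2
bond 4 stroke→J1

bond 3 |J2  (Se1: effort source, stroke at far end)
bond 1 |TF1  (J2 needs exactly one f-in)
bond 0 |J1  (TF TF1: opposite of bond 1)
bond 2 |I1  (I1: I, integral causality)
bond 4 |J1  (common-f at J1 fixed by 2)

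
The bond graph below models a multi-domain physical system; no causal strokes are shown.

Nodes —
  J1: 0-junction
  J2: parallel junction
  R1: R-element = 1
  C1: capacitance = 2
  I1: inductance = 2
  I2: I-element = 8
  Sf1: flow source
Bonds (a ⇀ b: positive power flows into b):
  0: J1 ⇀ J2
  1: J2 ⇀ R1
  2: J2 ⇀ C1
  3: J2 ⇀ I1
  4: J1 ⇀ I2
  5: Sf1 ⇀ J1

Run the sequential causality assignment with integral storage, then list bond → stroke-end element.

#5 stroke→Sf1  (Sf1 fixes flow; stroke at Sf1)
#2 stroke→J2  (C1 outputs effort q/C1)
#0 stroke→J1  (0-jn J2 has e-setter on 2)
#1 stroke→R1  (J2 effort already set via bond 2)
#3 stroke→I1  (J2: bond 2 brought effort, rest push out)
#4 stroke→I2  (0-jn J1 has e-setter on 0)

b0 stroke→J1
b1 stroke→R1
b2 stroke→J2
b3 stroke→I1
b4 stroke→I2
b5 stroke→Sf1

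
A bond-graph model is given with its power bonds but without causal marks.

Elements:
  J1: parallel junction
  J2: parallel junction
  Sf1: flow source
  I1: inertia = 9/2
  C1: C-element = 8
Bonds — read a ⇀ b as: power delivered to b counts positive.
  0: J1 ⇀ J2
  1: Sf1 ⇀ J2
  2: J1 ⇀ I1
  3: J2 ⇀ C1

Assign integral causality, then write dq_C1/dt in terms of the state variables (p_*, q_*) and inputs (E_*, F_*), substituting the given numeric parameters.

dq_C1/dt = F_Sf1 - 2*p_I1/9

β1 |Sf1  (source Sf1 imposes f)
β2 |I1  (I1 integral (f out))
β0 |J1  (closing 0-jn rule on J1)
β3 |J2  (J2: last free bond brings effort in)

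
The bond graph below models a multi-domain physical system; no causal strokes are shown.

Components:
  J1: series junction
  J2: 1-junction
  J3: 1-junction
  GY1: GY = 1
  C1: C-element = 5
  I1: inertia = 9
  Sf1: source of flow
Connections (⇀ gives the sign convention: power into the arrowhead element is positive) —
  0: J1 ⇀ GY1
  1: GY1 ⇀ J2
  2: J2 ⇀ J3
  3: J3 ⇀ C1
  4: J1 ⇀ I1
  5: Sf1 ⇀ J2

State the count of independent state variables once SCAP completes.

#5 →Sf1  (source Sf1 imposes f)
#1 →J2  (common-f at J2 fixed by 5)
#2 →J2  (common-f at J2 fixed by 5)
#3 →J3  (J3 flow already set via bond 2)
#0 →J1  (through GY1, causality inverts; strokes same side of GY1)
#4 →I1  (closing 1-jn rule on J1)

2  (C1, I1 all integral)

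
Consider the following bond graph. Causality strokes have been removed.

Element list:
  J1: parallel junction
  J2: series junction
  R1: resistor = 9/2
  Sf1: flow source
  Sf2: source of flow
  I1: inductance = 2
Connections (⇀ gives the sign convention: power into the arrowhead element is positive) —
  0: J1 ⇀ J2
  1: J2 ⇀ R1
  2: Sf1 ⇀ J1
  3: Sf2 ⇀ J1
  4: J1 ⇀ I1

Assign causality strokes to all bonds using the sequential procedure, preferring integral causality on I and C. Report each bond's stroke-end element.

β0 stroke at J1
β1 stroke at J2
β2 stroke at Sf1
β3 stroke at Sf2
β4 stroke at I1

bond 2 stroke at Sf1  (source Sf1 imposes f)
bond 3 stroke at Sf2  (Sf2 fixes flow; stroke at Sf2)
bond 4 stroke at I1  (I1: I, integral causality)
bond 0 stroke at J1  (J1: last free bond brings effort in)
bond 1 stroke at J2  (1-jn J2 has f-setter on 0)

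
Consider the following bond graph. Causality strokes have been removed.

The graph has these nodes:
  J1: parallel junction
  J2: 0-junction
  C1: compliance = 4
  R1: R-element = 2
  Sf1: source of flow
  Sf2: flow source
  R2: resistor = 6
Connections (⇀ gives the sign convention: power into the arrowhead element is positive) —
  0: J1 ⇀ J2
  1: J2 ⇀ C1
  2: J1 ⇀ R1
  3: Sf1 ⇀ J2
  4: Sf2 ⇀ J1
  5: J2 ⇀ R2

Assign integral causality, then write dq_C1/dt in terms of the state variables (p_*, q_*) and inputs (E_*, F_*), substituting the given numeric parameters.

b3 stroke at Sf1  (source Sf1 imposes f)
b4 stroke at Sf2  (Sf2 fixes flow; stroke at Sf2)
b1 stroke at J2  (C1 integral (e out))
b0 stroke at J1  (common-e at J2 fixed by 1)
b5 stroke at R2  (J2: bond 1 brought effort, rest push out)
b2 stroke at R1  (common-e at J1 fixed by 0)

dq_C1/dt = F_Sf1 + F_Sf2 - q_C1/6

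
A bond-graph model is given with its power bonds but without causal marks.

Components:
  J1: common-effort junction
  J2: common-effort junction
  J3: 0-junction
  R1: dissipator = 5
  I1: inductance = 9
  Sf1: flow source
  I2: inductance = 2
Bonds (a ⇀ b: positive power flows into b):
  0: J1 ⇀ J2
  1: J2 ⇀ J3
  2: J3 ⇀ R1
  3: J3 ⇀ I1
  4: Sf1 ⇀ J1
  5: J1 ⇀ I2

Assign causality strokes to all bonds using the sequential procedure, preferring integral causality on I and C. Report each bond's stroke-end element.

bond 4 stroke→Sf1  (Sf1: flow source, stroke at near end)
bond 3 stroke→I1  (prefer integral on I1)
bond 5 stroke→I2  (I2 integral (f out))
bond 0 stroke→J1  (only one effort-in slot at J1)
bond 1 stroke→J2  (J2: last free bond brings effort in)
bond 2 stroke→J3  (J3: last free bond brings effort in)

#0 →J1
#1 →J2
#2 →J3
#3 →I1
#4 →Sf1
#5 →I2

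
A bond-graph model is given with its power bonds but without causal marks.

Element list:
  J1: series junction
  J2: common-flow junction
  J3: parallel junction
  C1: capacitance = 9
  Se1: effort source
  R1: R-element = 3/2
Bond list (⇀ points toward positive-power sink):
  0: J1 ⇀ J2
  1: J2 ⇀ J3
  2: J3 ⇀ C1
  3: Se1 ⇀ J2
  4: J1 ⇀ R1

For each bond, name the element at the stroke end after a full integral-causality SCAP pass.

β0 →J1
β1 →J2
β2 →J3
β3 →J2
β4 →R1

bond 3 |J2  (Se1: effort source, stroke at far end)
bond 2 |J3  (C1: C, integral causality)
bond 1 |J2  (J3 effort already set via bond 2)
bond 0 |J1  (closing 1-jn rule on J2)
bond 4 |R1  (J1 needs exactly one f-in)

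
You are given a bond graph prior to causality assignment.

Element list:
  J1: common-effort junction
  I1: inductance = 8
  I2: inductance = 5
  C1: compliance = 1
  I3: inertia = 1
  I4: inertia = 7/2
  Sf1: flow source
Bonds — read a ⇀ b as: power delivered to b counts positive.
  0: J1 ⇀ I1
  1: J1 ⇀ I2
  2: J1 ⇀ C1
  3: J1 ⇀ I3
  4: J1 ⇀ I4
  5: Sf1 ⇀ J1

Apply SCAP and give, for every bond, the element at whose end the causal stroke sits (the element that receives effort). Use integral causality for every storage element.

#5 stroke→Sf1  (Sf1 (Sf) sets flow on bond)
#0 stroke→I1  (I1: I, integral causality)
#1 stroke→I2  (I2 outputs flow p/I2)
#2 stroke→J1  (C1: C, integral causality)
#3 stroke→I3  (0-jn J1 has e-setter on 2)
#4 stroke→I4  (common-e at J1 fixed by 2)

β0 stroke at I1
β1 stroke at I2
β2 stroke at J1
β3 stroke at I3
β4 stroke at I4
β5 stroke at Sf1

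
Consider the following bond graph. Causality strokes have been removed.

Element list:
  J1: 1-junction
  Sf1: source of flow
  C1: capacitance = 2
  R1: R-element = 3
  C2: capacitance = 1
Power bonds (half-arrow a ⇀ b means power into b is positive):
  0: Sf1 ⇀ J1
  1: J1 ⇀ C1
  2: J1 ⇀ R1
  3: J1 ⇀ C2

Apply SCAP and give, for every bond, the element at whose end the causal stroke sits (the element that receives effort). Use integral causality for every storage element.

bond 0 stroke→Sf1  (Sf1: flow source, stroke at near end)
bond 1 stroke→J1  (common-f at J1 fixed by 0)
bond 2 stroke→J1  (1-jn J1 has f-setter on 0)
bond 3 stroke→J1  (J1: bond 0 brought flow, rest push out)

β0 →Sf1
β1 →J1
β2 →J1
β3 →J1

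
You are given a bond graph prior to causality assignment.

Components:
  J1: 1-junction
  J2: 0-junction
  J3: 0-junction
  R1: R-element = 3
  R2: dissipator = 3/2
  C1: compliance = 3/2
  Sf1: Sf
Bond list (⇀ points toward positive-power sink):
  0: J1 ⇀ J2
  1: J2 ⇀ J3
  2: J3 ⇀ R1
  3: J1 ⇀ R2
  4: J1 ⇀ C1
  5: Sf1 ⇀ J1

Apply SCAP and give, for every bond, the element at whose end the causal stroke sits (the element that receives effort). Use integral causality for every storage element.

#0 stroke→J1
#1 stroke→J2
#2 stroke→J3
#3 stroke→J1
#4 stroke→J1
#5 stroke→Sf1

#5 stroke at Sf1  (source Sf1 imposes f)
#0 stroke at J1  (1-jn J1 has f-setter on 5)
#3 stroke at J1  (J1: bond 5 brought flow, rest push out)
#4 stroke at J1  (J1: bond 5 brought flow, rest push out)
#1 stroke at J2  (J2 needs exactly one e-in)
#2 stroke at J3  (only one effort-in slot at J3)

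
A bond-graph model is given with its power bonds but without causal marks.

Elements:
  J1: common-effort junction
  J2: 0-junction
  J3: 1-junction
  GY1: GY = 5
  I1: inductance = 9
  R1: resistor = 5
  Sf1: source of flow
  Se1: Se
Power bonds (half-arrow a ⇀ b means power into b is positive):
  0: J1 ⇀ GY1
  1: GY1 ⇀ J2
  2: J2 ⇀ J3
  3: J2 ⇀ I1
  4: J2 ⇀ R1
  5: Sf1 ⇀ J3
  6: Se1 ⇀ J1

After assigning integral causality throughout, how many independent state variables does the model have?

1  (I1 all integral)

β5 stroke→Sf1  (Sf1 fixes flow; stroke at Sf1)
β6 stroke→J1  (source Se1 imposes e)
β0 stroke→GY1  (J1 effort already set via bond 6)
β2 stroke→J3  (common-f at J3 fixed by 5)
β1 stroke→GY1  (GY GY1: same side as bond 0)
β3 stroke→I1  (prefer integral on I1)
β4 stroke→J2  (J2: last free bond brings effort in)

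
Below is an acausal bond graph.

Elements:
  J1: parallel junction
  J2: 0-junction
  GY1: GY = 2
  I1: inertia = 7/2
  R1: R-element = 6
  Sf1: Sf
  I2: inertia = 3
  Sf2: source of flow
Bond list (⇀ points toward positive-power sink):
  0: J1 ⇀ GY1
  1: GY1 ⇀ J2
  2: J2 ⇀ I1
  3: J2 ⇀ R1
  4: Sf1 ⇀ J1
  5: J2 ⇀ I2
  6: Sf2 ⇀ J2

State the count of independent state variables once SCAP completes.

2  (I1, I2 all integral)

β4 |Sf1  (source Sf1 imposes f)
β6 |Sf2  (source Sf2 imposes f)
β0 |J1  (closing 0-jn rule on J1)
β1 |J2  (GY1: gyrator matches bond 0)
β2 |I1  (0-jn J2 has e-setter on 1)
β3 |R1  (common-e at J2 fixed by 1)
β5 |I2  (J2 effort already set via bond 1)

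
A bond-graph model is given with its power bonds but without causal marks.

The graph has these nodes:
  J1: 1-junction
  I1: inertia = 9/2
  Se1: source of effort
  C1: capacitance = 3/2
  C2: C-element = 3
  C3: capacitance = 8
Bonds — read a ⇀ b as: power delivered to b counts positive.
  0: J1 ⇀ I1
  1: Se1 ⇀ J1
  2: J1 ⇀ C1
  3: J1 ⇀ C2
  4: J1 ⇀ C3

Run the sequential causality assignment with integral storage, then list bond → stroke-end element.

#1 |J1  (Se1 fixes effort; stroke away)
#0 |I1  (I1: I, integral causality)
#2 |J1  (J1: bond 0 brought flow, rest push out)
#3 |J1  (common-f at J1 fixed by 0)
#4 |J1  (1-jn J1 has f-setter on 0)

bond 0 |I1
bond 1 |J1
bond 2 |J1
bond 3 |J1
bond 4 |J1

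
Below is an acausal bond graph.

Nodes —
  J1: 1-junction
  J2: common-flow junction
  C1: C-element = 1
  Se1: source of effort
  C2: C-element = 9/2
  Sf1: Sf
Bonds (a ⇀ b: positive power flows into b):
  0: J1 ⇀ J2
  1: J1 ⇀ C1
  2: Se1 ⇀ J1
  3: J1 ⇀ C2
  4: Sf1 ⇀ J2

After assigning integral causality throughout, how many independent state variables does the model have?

2  (C1, C2 all integral)

bond 2 |J1  (Se1 fixes effort; stroke away)
bond 4 |Sf1  (source Sf1 imposes f)
bond 0 |J2  (J2 flow already set via bond 4)
bond 1 |J1  (J1 flow already set via bond 0)
bond 3 |J1  (J1 flow already set via bond 0)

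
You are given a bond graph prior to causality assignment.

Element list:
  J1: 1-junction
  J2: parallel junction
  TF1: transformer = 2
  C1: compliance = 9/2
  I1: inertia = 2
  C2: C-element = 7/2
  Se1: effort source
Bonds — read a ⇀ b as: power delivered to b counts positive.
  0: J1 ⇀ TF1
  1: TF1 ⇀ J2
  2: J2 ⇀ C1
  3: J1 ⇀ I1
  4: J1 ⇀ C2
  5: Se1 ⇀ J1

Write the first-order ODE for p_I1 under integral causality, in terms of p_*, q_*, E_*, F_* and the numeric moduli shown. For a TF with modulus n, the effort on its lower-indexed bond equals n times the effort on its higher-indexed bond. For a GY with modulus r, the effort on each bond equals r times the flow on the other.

dp_I1/dt = E_Se1 - 4*q_C1/9 - 2*q_C2/7

#5 stroke at J1  (Se1 (Se) sets effort on bond)
#2 stroke at J2  (prefer integral on C1)
#1 stroke at TF1  (J2: bond 2 brought effort, rest push out)
#0 stroke at J1  (TF1: transformer flips bond 1)
#3 stroke at I1  (I1 integral (f out))
#4 stroke at J1  (common-f at J1 fixed by 3)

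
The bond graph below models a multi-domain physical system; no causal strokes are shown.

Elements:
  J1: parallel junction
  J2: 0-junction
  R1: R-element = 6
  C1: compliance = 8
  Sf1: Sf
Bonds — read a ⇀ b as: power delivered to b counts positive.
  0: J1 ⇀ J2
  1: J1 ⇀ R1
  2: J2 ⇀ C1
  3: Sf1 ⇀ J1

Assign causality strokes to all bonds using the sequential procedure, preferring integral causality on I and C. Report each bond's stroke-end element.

b3 stroke→Sf1  (Sf1 (Sf) sets flow on bond)
b2 stroke→J2  (C1 outputs effort q/C1)
b0 stroke→J1  (J2 effort already set via bond 2)
b1 stroke→R1  (0-jn J1 has e-setter on 0)

bond 0 stroke→J1
bond 1 stroke→R1
bond 2 stroke→J2
bond 3 stroke→Sf1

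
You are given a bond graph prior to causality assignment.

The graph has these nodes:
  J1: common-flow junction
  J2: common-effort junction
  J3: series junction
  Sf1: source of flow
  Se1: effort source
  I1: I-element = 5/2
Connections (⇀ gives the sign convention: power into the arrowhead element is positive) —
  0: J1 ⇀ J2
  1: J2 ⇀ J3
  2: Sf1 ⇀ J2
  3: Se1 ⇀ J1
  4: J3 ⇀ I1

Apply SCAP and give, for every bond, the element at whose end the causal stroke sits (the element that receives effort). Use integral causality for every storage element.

β0 stroke→J2
β1 stroke→J3
β2 stroke→Sf1
β3 stroke→J1
β4 stroke→I1

bond 2 stroke at Sf1  (source Sf1 imposes f)
bond 3 stroke at J1  (Se1 fixes effort; stroke away)
bond 0 stroke at J2  (only one flow-in slot at J1)
bond 1 stroke at J3  (0-jn J2 has e-setter on 0)
bond 4 stroke at I1  (J3 needs exactly one f-in)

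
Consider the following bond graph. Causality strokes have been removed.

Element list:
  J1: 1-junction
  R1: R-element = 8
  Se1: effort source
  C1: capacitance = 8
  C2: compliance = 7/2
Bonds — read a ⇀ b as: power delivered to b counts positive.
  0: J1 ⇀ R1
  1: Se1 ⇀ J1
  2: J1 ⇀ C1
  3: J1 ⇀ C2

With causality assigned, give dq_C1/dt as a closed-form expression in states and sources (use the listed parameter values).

dq_C1/dt = E_Se1/8 - q_C1/64 - q_C2/28

#1 →J1  (Se1 (Se) sets effort on bond)
#2 →J1  (C1 outputs effort q/C1)
#3 →J1  (prefer integral on C2)
#0 →R1  (J1: last free bond brings flow in)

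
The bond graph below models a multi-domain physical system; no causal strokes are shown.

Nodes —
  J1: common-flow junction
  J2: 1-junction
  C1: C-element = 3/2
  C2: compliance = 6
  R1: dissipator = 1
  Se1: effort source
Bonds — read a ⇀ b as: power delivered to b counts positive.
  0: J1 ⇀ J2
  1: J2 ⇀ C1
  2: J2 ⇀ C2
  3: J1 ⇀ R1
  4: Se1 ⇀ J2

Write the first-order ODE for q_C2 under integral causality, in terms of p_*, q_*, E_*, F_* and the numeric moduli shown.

b4 stroke at J2  (Se1 (Se) sets effort on bond)
b1 stroke at J2  (C1 outputs effort q/C1)
b2 stroke at J2  (C2 outputs effort q/C2)
b0 stroke at J1  (closing 1-jn rule on J2)
b3 stroke at R1  (only one flow-in slot at J1)

dq_C2/dt = E_Se1 - 2*q_C1/3 - q_C2/6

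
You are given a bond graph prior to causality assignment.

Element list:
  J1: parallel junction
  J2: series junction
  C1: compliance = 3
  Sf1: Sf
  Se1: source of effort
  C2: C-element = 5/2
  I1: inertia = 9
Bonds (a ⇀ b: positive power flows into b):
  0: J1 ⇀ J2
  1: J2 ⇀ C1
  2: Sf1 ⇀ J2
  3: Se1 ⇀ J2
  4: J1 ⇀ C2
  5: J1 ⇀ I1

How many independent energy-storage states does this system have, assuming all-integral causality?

b2 |Sf1  (Sf1: flow source, stroke at near end)
b3 |J2  (Se1: effort source, stroke at far end)
b0 |J2  (J2 flow already set via bond 2)
b1 |J2  (J2: bond 2 brought flow, rest push out)
b4 |J1  (C2 integral (e out))
b5 |I1  (J1: bond 4 brought effort, rest push out)

3  (C1, C2, I1 all integral)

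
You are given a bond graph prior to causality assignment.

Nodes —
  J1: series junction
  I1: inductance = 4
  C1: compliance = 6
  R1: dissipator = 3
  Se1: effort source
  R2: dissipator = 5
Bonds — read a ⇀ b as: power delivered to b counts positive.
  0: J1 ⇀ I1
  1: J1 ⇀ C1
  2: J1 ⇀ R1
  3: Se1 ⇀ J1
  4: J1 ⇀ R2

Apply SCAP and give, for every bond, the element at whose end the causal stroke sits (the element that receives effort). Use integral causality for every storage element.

bond 3 |J1  (Se1: effort source, stroke at far end)
bond 0 |I1  (I1: I, integral causality)
bond 1 |J1  (common-f at J1 fixed by 0)
bond 2 |J1  (common-f at J1 fixed by 0)
bond 4 |J1  (J1: bond 0 brought flow, rest push out)

bond 0 →I1
bond 1 →J1
bond 2 →J1
bond 3 →J1
bond 4 →J1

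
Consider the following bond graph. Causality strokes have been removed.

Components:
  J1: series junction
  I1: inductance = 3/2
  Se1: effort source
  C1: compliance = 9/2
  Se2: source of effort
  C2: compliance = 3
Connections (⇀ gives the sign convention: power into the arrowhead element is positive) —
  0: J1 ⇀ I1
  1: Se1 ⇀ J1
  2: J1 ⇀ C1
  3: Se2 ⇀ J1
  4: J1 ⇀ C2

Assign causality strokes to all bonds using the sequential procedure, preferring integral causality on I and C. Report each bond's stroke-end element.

β1 stroke→J1  (Se1 (Se) sets effort on bond)
β3 stroke→J1  (Se2 fixes effort; stroke away)
β0 stroke→I1  (I1 outputs flow p/I1)
β2 stroke→J1  (common-f at J1 fixed by 0)
β4 stroke→J1  (J1 flow already set via bond 0)

#0 stroke→I1
#1 stroke→J1
#2 stroke→J1
#3 stroke→J1
#4 stroke→J1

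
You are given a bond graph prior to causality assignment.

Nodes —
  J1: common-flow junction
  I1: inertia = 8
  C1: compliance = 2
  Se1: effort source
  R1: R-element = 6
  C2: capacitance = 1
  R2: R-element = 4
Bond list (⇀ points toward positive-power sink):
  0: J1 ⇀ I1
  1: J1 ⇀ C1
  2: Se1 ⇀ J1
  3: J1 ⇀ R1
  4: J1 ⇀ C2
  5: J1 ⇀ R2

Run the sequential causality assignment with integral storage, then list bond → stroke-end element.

β0 |I1
β1 |J1
β2 |J1
β3 |J1
β4 |J1
β5 |J1

b2 →J1  (Se1 fixes effort; stroke away)
b0 →I1  (I1: I, integral causality)
b1 →J1  (1-jn J1 has f-setter on 0)
b3 →J1  (J1 flow already set via bond 0)
b4 →J1  (1-jn J1 has f-setter on 0)
b5 →J1  (1-jn J1 has f-setter on 0)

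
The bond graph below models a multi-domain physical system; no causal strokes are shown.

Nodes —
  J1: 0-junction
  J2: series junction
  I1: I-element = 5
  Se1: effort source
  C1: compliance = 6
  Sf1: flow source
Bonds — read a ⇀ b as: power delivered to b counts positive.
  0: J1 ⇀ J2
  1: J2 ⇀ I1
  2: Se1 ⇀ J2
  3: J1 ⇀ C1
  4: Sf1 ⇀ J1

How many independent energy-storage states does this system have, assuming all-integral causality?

bond 2 |J2  (Se1 fixes effort; stroke away)
bond 4 |Sf1  (Sf1 (Sf) sets flow on bond)
bond 1 |I1  (I1 outputs flow p/I1)
bond 0 |J2  (1-jn J2 has f-setter on 1)
bond 3 |J1  (only one effort-in slot at J1)

2  (C1, I1 all integral)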